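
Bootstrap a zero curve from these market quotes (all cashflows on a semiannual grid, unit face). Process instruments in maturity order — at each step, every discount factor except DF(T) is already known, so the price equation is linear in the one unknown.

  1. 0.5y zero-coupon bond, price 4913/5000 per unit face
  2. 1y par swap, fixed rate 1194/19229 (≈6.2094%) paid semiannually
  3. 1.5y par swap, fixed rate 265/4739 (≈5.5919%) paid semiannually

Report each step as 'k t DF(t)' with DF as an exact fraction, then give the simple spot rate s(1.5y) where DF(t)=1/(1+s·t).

step 1 [0.5y] zero: DF = P = 4913/5000 ≈ 0.982600
step 2 [1y] swap r/2=597/19229: DF=(1 − 597/19229·(0.982600))/(1+597/19229) = 9403/10000 ≈ 0.940300
step 3 [1.5y] swap r/2=265/9478: DF=(1 − 265/9478·(0.982600+0.940300))/(1+265/9478) = 1841/2000 ≈ 0.920500

1 1/2 4913/5000
2 1 9403/10000
3 3/2 1841/2000
s(1.5y) = (1/(1841/2000) − 1)/(3/2) = 106/1841 ≈ 5.7577%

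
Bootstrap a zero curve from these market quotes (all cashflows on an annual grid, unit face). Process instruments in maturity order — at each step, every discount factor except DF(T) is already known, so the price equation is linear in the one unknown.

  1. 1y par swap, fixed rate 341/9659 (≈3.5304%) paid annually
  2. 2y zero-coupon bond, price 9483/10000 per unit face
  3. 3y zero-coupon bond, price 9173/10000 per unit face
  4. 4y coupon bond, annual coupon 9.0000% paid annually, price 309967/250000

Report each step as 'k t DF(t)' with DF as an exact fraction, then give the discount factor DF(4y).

step 1 [1y] swap r/1=341/9659: DF=(1 − 341/9659·(0))/(1+341/9659) = 9659/10000 ≈ 0.965900
step 2 [2y] zero: DF = P = 9483/10000 ≈ 0.948300
step 3 [3y] zero: DF = P = 9173/10000 ≈ 0.917300
step 4 [4y] bond c/1=9/100: DF=(309967/250000 − 9/100·(0.965900+0.948300+0.917300))/(1+9/100) = 9037/10000 ≈ 0.903700

1 1 9659/10000
2 2 9483/10000
3 3 9173/10000
4 4 9037/10000
DF(4y) = 9037/10000 ≈ 0.903700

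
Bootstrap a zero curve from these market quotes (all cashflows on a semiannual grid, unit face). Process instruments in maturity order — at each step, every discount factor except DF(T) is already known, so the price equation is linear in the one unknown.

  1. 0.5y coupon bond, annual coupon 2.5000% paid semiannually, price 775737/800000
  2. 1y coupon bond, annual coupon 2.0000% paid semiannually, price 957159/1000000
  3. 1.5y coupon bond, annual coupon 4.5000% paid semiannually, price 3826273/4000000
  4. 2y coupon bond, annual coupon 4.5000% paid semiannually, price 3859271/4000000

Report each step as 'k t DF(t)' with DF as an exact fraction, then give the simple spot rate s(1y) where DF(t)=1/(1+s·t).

step 1 [0.5y] bond c/2=1/80: DF=(775737/800000 − 1/80·(0))/(1+1/80) = 9577/10000 ≈ 0.957700
step 2 [1y] bond c/2=1/100: DF=(957159/1000000 − 1/100·(0.957700))/(1+1/100) = 4691/5000 ≈ 0.938200
step 3 [1.5y] bond c/2=9/400: DF=(3826273/4000000 − 9/400·(0.957700+0.938200))/(1+9/400) = 4469/5000 ≈ 0.893800
step 4 [2y] bond c/2=9/400: DF=(3859271/4000000 − 9/400·(0.957700+0.938200+0.893800))/(1+9/400) = 4411/5000 ≈ 0.882200

1 1/2 9577/10000
2 1 4691/5000
3 3/2 4469/5000
4 2 4411/5000
s(1y) = (1/(4691/5000) − 1)/(1) = 309/4691 ≈ 6.5871%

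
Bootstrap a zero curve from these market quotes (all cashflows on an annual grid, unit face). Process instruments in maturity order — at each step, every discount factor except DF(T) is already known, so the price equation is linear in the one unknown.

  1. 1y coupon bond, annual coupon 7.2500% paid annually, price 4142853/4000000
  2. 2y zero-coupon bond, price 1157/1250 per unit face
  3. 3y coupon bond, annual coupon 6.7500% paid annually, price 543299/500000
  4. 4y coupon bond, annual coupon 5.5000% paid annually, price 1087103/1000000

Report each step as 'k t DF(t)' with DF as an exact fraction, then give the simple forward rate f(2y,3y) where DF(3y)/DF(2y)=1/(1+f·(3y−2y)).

step 1 [1y] bond c/1=29/400: DF=(4142853/4000000 − 29/400·(0))/(1+29/400) = 9657/10000 ≈ 0.965700
step 2 [2y] zero: DF = P = 1157/1250 ≈ 0.925600
step 3 [3y] bond c/1=27/400: DF=(543299/500000 − 27/400·(0.965700+0.925600))/(1+27/400) = 8983/10000 ≈ 0.898300
step 4 [4y] bond c/1=11/200: DF=(1087103/1000000 − 11/200·(0.965700+0.925600+0.898300))/(1+11/200) = 177/200 ≈ 0.885000

1 1 9657/10000
2 2 1157/1250
3 3 8983/10000
4 4 177/200
f(2y,3y) = ((1157/1250)/(8983/10000) − 1)/(1) = 21/691 ≈ 3.0391%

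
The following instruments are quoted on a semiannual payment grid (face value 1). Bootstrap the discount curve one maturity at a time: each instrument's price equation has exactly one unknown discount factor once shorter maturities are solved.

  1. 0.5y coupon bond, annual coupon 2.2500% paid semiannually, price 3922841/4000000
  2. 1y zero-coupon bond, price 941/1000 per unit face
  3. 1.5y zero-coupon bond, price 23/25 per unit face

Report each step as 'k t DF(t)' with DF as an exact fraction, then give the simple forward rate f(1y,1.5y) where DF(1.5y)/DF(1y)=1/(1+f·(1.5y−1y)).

1 1/2 4849/5000
2 1 941/1000
3 3/2 23/25
f(1y,1.5y) = ((941/1000)/(23/25) − 1)/(1/2) = 21/460 ≈ 4.5652%

step 1 [0.5y] bond c/2=9/800: DF=(3922841/4000000 − 9/800·(0))/(1+9/800) = 4849/5000 ≈ 0.969800
step 2 [1y] zero: DF = P = 941/1000 ≈ 0.941000
step 3 [1.5y] zero: DF = P = 23/25 ≈ 0.920000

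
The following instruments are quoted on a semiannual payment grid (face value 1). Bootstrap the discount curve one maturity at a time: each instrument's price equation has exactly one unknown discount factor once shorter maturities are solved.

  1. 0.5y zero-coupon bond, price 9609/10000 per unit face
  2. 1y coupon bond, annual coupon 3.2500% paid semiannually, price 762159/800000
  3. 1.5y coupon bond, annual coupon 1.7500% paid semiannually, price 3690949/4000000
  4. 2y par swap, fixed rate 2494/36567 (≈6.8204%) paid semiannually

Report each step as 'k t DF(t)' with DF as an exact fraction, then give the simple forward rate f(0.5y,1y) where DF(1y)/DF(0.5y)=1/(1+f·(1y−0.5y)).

step 1 [0.5y] zero: DF = P = 9609/10000 ≈ 0.960900
step 2 [1y] bond c/2=13/800: DF=(762159/800000 − 13/800·(0.960900))/(1+13/800) = 9221/10000 ≈ 0.922100
step 3 [1.5y] bond c/2=7/800: DF=(3690949/4000000 − 7/800·(0.960900+0.922100))/(1+7/800) = 1123/1250 ≈ 0.898400
step 4 [2y] swap r/2=1247/36567: DF=(1 − 1247/36567·(0.960900+0.922100+0.898400))/(1+1247/36567) = 8753/10000 ≈ 0.875300

1 1/2 9609/10000
2 1 9221/10000
3 3/2 1123/1250
4 2 8753/10000
f(0.5y,1y) = ((9609/10000)/(9221/10000) − 1)/(1/2) = 776/9221 ≈ 8.4156%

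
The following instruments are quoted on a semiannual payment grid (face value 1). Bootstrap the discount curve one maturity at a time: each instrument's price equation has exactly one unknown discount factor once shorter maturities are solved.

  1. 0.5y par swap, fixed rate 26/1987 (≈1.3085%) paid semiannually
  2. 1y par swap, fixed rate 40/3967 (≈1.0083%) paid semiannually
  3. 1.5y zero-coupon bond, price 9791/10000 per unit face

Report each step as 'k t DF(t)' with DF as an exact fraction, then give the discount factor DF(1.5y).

step 1 [0.5y] swap r/2=13/1987: DF=(1 − 13/1987·(0))/(1+13/1987) = 1987/2000 ≈ 0.993500
step 2 [1y] swap r/2=20/3967: DF=(1 − 20/3967·(0.993500))/(1+20/3967) = 99/100 ≈ 0.990000
step 3 [1.5y] zero: DF = P = 9791/10000 ≈ 0.979100

1 1/2 1987/2000
2 1 99/100
3 3/2 9791/10000
DF(1.5y) = 9791/10000 ≈ 0.979100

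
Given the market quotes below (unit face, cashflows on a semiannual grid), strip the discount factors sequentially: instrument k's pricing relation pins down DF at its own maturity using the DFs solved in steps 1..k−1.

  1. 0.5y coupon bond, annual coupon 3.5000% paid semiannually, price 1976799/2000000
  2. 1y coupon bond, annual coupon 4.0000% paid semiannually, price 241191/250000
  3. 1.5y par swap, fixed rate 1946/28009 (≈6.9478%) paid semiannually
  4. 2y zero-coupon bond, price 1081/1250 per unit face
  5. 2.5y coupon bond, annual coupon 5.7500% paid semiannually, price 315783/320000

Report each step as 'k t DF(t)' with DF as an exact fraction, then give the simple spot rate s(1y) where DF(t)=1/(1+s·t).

step 1 [0.5y] bond c/2=7/400: DF=(1976799/2000000 − 7/400·(0))/(1+7/400) = 4857/5000 ≈ 0.971400
step 2 [1y] bond c/2=1/50: DF=(241191/250000 − 1/50·(0.971400))/(1+1/50) = 2317/2500 ≈ 0.926800
step 3 [1.5y] swap r/2=973/28009: DF=(1 − 973/28009·(0.971400+0.926800))/(1+973/28009) = 9027/10000 ≈ 0.902700
step 4 [2y] zero: DF = P = 1081/1250 ≈ 0.864800
step 5 [2.5y] bond c/2=23/800: DF=(315783/320000 − 23/800·(0.971400+0.926800+0.902700+0.864800))/(1+23/800) = 1071/1250 ≈ 0.856800

1 1/2 4857/5000
2 1 2317/2500
3 3/2 9027/10000
4 2 1081/1250
5 5/2 1071/1250
s(1y) = (1/(2317/2500) − 1)/(1) = 183/2317 ≈ 7.8981%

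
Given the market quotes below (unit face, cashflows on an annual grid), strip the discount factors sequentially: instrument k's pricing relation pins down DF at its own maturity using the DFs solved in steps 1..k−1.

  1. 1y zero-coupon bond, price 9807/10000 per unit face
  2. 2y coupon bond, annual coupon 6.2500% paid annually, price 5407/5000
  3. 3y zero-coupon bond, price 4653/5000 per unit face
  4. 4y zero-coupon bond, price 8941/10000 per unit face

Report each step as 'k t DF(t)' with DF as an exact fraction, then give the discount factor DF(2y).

1 1 9807/10000
2 2 9601/10000
3 3 4653/5000
4 4 8941/10000
DF(2y) = 9601/10000 ≈ 0.960100

step 1 [1y] zero: DF = P = 9807/10000 ≈ 0.980700
step 2 [2y] bond c/1=1/16: DF=(5407/5000 − 1/16·(0.980700))/(1+1/16) = 9601/10000 ≈ 0.960100
step 3 [3y] zero: DF = P = 4653/5000 ≈ 0.930600
step 4 [4y] zero: DF = P = 8941/10000 ≈ 0.894100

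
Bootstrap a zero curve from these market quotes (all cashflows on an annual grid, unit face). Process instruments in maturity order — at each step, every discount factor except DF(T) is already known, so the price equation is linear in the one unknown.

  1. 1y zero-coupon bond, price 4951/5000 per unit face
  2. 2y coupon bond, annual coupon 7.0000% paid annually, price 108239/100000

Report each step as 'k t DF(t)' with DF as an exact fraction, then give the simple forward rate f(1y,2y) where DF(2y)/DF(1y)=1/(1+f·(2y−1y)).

step 1 [1y] zero: DF = P = 4951/5000 ≈ 0.990200
step 2 [2y] bond c/1=7/100: DF=(108239/100000 − 7/100·(0.990200))/(1+7/100) = 2367/2500 ≈ 0.946800

1 1 4951/5000
2 2 2367/2500
f(1y,2y) = ((4951/5000)/(2367/2500) − 1)/(1) = 217/4734 ≈ 4.5839%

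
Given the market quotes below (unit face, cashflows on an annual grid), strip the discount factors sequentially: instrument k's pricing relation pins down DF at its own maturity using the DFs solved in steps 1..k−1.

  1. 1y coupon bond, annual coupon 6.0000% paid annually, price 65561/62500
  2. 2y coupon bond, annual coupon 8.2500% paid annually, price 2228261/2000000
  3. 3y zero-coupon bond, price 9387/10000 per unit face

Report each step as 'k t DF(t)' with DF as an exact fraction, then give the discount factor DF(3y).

step 1 [1y] bond c/1=3/50: DF=(65561/62500 − 3/50·(0))/(1+3/50) = 1237/1250 ≈ 0.989600
step 2 [2y] bond c/1=33/400: DF=(2228261/2000000 − 33/400·(0.989600))/(1+33/400) = 4769/5000 ≈ 0.953800
step 3 [3y] zero: DF = P = 9387/10000 ≈ 0.938700

1 1 1237/1250
2 2 4769/5000
3 3 9387/10000
DF(3y) = 9387/10000 ≈ 0.938700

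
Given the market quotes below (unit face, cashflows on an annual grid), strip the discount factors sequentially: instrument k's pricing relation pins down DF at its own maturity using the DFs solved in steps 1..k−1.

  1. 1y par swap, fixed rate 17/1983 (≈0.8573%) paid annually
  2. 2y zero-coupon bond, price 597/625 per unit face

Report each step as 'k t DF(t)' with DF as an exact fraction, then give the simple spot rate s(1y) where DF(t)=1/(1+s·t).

1 1 1983/2000
2 2 597/625
s(1y) = (1/(1983/2000) − 1)/(1) = 17/1983 ≈ 0.8573%

step 1 [1y] swap r/1=17/1983: DF=(1 − 17/1983·(0))/(1+17/1983) = 1983/2000 ≈ 0.991500
step 2 [2y] zero: DF = P = 597/625 ≈ 0.955200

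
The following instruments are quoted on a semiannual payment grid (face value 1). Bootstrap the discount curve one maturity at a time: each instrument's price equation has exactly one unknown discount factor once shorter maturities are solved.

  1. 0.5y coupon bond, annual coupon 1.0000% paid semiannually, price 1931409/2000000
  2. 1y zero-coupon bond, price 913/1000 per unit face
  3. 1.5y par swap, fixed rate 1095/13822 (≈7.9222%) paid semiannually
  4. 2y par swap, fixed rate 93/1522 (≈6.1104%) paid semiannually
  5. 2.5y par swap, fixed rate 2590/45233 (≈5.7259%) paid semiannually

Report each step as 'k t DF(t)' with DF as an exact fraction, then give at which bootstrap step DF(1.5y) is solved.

1 1/2 9609/10000
2 1 913/1000
3 3/2 1781/2000
4 2 2221/2500
5 5/2 1741/2000
DF(1.5y) is solved at step 3

step 1 [0.5y] bond c/2=1/200: DF=(1931409/2000000 − 1/200·(0))/(1+1/200) = 9609/10000 ≈ 0.960900
step 2 [1y] zero: DF = P = 913/1000 ≈ 0.913000
step 3 [1.5y] swap r/2=1095/27644: DF=(1 − 1095/27644·(0.960900+0.913000))/(1+1095/27644) = 1781/2000 ≈ 0.890500
step 4 [2y] swap r/2=93/3044: DF=(1 − 93/3044·(0.960900+0.913000+0.890500))/(1+93/3044) = 2221/2500 ≈ 0.888400
step 5 [2.5y] swap r/2=1295/45233: DF=(1 − 1295/45233·(0.960900+0.913000+0.890500+0.888400))/(1+1295/45233) = 1741/2000 ≈ 0.870500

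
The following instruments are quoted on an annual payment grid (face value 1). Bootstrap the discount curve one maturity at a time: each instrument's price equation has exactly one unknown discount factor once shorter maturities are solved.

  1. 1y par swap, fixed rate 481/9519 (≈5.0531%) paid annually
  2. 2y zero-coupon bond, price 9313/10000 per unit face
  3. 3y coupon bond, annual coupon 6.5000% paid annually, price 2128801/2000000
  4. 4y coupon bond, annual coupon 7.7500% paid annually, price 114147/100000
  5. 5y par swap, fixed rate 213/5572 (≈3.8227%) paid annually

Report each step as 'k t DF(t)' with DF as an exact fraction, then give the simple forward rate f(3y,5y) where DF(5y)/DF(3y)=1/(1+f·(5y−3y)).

1 1 9519/10000
2 2 9313/10000
3 3 1769/2000
4 4 8603/10000
5 5 1037/1250
f(3y,5y) = ((1769/2000)/(1037/1250) − 1)/(2) = 9/272 ≈ 3.3088%

step 1 [1y] swap r/1=481/9519: DF=(1 − 481/9519·(0))/(1+481/9519) = 9519/10000 ≈ 0.951900
step 2 [2y] zero: DF = P = 9313/10000 ≈ 0.931300
step 3 [3y] bond c/1=13/200: DF=(2128801/2000000 − 13/200·(0.951900+0.931300))/(1+13/200) = 1769/2000 ≈ 0.884500
step 4 [4y] bond c/1=31/400: DF=(114147/100000 − 31/400·(0.951900+0.931300+0.884500))/(1+31/400) = 8603/10000 ≈ 0.860300
step 5 [5y] swap r/1=213/5572: DF=(1 − 213/5572·(0.951900+0.931300+0.884500+0.860300))/(1+213/5572) = 1037/1250 ≈ 0.829600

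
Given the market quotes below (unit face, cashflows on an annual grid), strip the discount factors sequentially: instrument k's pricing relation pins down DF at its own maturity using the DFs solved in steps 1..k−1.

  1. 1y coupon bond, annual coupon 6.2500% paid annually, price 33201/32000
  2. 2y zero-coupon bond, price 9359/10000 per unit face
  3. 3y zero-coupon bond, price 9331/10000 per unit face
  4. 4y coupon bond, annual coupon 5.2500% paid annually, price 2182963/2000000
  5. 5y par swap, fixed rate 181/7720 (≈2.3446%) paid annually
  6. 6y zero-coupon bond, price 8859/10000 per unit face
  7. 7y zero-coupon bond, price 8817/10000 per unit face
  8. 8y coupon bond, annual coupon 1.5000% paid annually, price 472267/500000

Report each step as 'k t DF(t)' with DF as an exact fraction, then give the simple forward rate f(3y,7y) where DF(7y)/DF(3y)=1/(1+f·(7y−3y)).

1 1 1953/2000
2 2 9359/10000
3 3 9331/10000
4 4 8951/10000
5 5 4457/5000
6 6 8859/10000
7 7 8817/10000
8 8 209/250
f(3y,7y) = ((9331/10000)/(8817/10000) − 1)/(4) = 257/17634 ≈ 1.4574%

step 1 [1y] bond c/1=1/16: DF=(33201/32000 − 1/16·(0))/(1+1/16) = 1953/2000 ≈ 0.976500
step 2 [2y] zero: DF = P = 9359/10000 ≈ 0.935900
step 3 [3y] zero: DF = P = 9331/10000 ≈ 0.933100
step 4 [4y] bond c/1=21/400: DF=(2182963/2000000 − 21/400·(0.976500+0.935900+0.933100))/(1+21/400) = 8951/10000 ≈ 0.895100
step 5 [5y] swap r/1=181/7720: DF=(1 − 181/7720·(0.976500+0.935900+0.933100+0.895100))/(1+181/7720) = 4457/5000 ≈ 0.891400
step 6 [6y] zero: DF = P = 8859/10000 ≈ 0.885900
step 7 [7y] zero: DF = P = 8817/10000 ≈ 0.881700
step 8 [8y] bond c/1=3/200: DF=(472267/500000 − 3/200·(0.976500+0.935900+0.933100+0.895100+0.891400+0.885900+0.881700))/(1+3/200) = 209/250 ≈ 0.836000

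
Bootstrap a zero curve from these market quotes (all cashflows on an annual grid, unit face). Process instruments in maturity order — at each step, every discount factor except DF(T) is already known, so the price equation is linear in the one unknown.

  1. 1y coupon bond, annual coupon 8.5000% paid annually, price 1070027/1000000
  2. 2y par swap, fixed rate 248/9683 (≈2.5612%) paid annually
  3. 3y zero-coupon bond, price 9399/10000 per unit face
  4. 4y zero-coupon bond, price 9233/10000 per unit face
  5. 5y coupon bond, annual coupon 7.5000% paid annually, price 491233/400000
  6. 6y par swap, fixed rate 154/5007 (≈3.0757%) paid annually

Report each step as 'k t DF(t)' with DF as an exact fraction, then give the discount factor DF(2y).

1 1 4931/5000
2 2 594/625
3 3 9399/10000
4 4 9233/10000
5 5 8773/10000
6 6 4153/5000
DF(2y) = 594/625 ≈ 0.950400

step 1 [1y] bond c/1=17/200: DF=(1070027/1000000 − 17/200·(0))/(1+17/200) = 4931/5000 ≈ 0.986200
step 2 [2y] swap r/1=248/9683: DF=(1 − 248/9683·(0.986200))/(1+248/9683) = 594/625 ≈ 0.950400
step 3 [3y] zero: DF = P = 9399/10000 ≈ 0.939900
step 4 [4y] zero: DF = P = 9233/10000 ≈ 0.923300
step 5 [5y] bond c/1=3/40: DF=(491233/400000 − 3/40·(0.986200+0.950400+0.939900+0.923300))/(1+3/40) = 8773/10000 ≈ 0.877300
step 6 [6y] swap r/1=154/5007: DF=(1 − 154/5007·(0.986200+0.950400+0.939900+0.923300+0.877300))/(1+154/5007) = 4153/5000 ≈ 0.830600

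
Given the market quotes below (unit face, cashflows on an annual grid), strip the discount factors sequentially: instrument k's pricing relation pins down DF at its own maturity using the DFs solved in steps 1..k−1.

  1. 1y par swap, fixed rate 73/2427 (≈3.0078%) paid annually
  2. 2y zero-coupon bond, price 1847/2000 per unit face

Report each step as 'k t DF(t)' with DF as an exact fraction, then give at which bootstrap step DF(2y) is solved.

1 1 2427/2500
2 2 1847/2000
DF(2y) is solved at step 2

step 1 [1y] swap r/1=73/2427: DF=(1 − 73/2427·(0))/(1+73/2427) = 2427/2500 ≈ 0.970800
step 2 [2y] zero: DF = P = 1847/2000 ≈ 0.923500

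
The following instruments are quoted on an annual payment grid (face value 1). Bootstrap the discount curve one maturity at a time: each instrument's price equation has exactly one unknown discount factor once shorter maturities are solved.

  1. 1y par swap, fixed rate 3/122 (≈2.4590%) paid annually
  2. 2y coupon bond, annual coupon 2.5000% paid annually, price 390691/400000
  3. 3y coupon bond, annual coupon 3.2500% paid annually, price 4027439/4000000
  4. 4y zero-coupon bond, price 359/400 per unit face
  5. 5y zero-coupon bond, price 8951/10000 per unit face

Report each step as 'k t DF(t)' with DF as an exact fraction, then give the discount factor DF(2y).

step 1 [1y] swap r/1=3/122: DF=(1 − 3/122·(0))/(1+3/122) = 122/125 ≈ 0.976000
step 2 [2y] bond c/1=1/40: DF=(390691/400000 − 1/40·(0.976000))/(1+1/40) = 9291/10000 ≈ 0.929100
step 3 [3y] bond c/1=13/400: DF=(4027439/4000000 − 13/400·(0.976000+0.929100))/(1+13/400) = 572/625 ≈ 0.915200
step 4 [4y] zero: DF = P = 359/400 ≈ 0.897500
step 5 [5y] zero: DF = P = 8951/10000 ≈ 0.895100

1 1 122/125
2 2 9291/10000
3 3 572/625
4 4 359/400
5 5 8951/10000
DF(2y) = 9291/10000 ≈ 0.929100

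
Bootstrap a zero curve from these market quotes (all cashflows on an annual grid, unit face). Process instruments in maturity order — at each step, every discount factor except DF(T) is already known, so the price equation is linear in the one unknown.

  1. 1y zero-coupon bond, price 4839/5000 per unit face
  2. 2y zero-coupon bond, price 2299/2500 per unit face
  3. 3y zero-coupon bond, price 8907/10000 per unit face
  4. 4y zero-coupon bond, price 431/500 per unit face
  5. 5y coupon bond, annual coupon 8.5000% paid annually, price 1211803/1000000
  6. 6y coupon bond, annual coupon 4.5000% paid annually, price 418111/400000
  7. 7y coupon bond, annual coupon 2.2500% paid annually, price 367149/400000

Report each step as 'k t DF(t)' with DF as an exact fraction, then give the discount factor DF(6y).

step 1 [1y] zero: DF = P = 4839/5000 ≈ 0.967800
step 2 [2y] zero: DF = P = 2299/2500 ≈ 0.919600
step 3 [3y] zero: DF = P = 8907/10000 ≈ 0.890700
step 4 [4y] zero: DF = P = 431/500 ≈ 0.862000
step 5 [5y] bond c/1=17/200: DF=(1211803/1000000 − 17/200·(0.967800+0.919600+0.890700+0.862000))/(1+17/200) = 8317/10000 ≈ 0.831700
step 6 [6y] bond c/1=9/200: DF=(418111/400000 − 9/200·(0.967800+0.919600+0.890700+0.862000+0.831700))/(1+9/200) = 8077/10000 ≈ 0.807700
step 7 [7y] bond c/1=9/400: DF=(367149/400000 − 9/400·(0.967800+0.919600+0.890700+0.862000+0.831700+0.807700))/(1+9/400) = 1563/2000 ≈ 0.781500

1 1 4839/5000
2 2 2299/2500
3 3 8907/10000
4 4 431/500
5 5 8317/10000
6 6 8077/10000
7 7 1563/2000
DF(6y) = 8077/10000 ≈ 0.807700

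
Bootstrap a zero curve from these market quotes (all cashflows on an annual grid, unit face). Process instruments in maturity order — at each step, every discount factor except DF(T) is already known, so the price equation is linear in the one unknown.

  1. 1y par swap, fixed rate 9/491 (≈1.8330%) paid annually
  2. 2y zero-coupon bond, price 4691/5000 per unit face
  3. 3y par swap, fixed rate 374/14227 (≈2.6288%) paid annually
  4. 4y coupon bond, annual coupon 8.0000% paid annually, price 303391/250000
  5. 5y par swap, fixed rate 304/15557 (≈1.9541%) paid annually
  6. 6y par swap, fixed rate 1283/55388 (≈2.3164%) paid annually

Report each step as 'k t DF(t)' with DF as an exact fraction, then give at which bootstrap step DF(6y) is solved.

1 1 491/500
2 2 4691/5000
3 3 2313/2500
4 4 9129/10000
5 5 568/625
6 6 8717/10000
DF(6y) is solved at step 6

step 1 [1y] swap r/1=9/491: DF=(1 − 9/491·(0))/(1+9/491) = 491/500 ≈ 0.982000
step 2 [2y] zero: DF = P = 4691/5000 ≈ 0.938200
step 3 [3y] swap r/1=374/14227: DF=(1 − 374/14227·(0.982000+0.938200))/(1+374/14227) = 2313/2500 ≈ 0.925200
step 4 [4y] bond c/1=2/25: DF=(303391/250000 − 2/25·(0.982000+0.938200+0.925200))/(1+2/25) = 9129/10000 ≈ 0.912900
step 5 [5y] swap r/1=304/15557: DF=(1 − 304/15557·(0.982000+0.938200+0.925200+0.912900))/(1+304/15557) = 568/625 ≈ 0.908800
step 6 [6y] swap r/1=1283/55388: DF=(1 − 1283/55388·(0.982000+0.938200+0.925200+0.912900+0.908800))/(1+1283/55388) = 8717/10000 ≈ 0.871700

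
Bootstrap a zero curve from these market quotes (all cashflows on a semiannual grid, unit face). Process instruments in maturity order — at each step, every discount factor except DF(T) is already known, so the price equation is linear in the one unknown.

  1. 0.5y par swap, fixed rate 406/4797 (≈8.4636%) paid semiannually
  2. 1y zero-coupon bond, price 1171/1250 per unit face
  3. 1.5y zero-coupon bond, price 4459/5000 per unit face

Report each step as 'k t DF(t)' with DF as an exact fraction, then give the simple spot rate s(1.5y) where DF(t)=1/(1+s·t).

1 1/2 4797/5000
2 1 1171/1250
3 3/2 4459/5000
s(1.5y) = (1/(4459/5000) − 1)/(3/2) = 1082/13377 ≈ 8.0885%

step 1 [0.5y] swap r/2=203/4797: DF=(1 − 203/4797·(0))/(1+203/4797) = 4797/5000 ≈ 0.959400
step 2 [1y] zero: DF = P = 1171/1250 ≈ 0.936800
step 3 [1.5y] zero: DF = P = 4459/5000 ≈ 0.891800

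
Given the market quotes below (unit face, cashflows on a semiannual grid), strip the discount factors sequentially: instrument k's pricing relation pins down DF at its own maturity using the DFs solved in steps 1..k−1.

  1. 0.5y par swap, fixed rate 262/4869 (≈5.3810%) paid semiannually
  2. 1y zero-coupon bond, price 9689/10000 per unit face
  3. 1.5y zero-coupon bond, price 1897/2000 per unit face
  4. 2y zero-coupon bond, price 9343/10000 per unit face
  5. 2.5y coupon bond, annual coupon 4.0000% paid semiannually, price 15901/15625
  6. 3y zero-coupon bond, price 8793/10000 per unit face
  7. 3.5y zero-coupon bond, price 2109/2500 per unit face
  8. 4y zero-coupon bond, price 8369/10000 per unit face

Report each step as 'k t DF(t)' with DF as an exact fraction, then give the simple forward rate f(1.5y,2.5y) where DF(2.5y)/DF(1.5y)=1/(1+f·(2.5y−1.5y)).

step 1 [0.5y] swap r/2=131/4869: DF=(1 − 131/4869·(0))/(1+131/4869) = 4869/5000 ≈ 0.973800
step 2 [1y] zero: DF = P = 9689/10000 ≈ 0.968900
step 3 [1.5y] zero: DF = P = 1897/2000 ≈ 0.948500
step 4 [2y] zero: DF = P = 9343/10000 ≈ 0.934300
step 5 [2.5y] bond c/2=1/50: DF=(15901/15625 − 1/50·(0.973800+0.968900+0.948500+0.934300))/(1+1/50) = 9227/10000 ≈ 0.922700
step 6 [3y] zero: DF = P = 8793/10000 ≈ 0.879300
step 7 [3.5y] zero: DF = P = 2109/2500 ≈ 0.843600
step 8 [4y] zero: DF = P = 8369/10000 ≈ 0.836900

1 1/2 4869/5000
2 1 9689/10000
3 3/2 1897/2000
4 2 9343/10000
5 5/2 9227/10000
6 3 8793/10000
7 7/2 2109/2500
8 4 8369/10000
f(1.5y,2.5y) = ((1897/2000)/(9227/10000) − 1)/(1) = 258/9227 ≈ 2.7961%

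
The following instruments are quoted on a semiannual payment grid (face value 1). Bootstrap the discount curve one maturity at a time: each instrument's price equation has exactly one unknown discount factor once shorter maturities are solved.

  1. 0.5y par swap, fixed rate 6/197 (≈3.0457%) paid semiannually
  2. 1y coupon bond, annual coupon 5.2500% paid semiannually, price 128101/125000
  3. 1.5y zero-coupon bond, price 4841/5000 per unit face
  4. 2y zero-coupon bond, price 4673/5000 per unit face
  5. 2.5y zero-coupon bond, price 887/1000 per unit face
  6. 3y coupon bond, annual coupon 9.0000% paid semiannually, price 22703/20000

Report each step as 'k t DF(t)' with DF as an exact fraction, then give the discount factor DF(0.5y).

1 1/2 197/200
2 1 4867/5000
3 3/2 4841/5000
4 2 4673/5000
5 5/2 887/1000
6 3 4409/5000
DF(0.5y) = 197/200 ≈ 0.985000

step 1 [0.5y] swap r/2=3/197: DF=(1 − 3/197·(0))/(1+3/197) = 197/200 ≈ 0.985000
step 2 [1y] bond c/2=21/800: DF=(128101/125000 − 21/800·(0.985000))/(1+21/800) = 4867/5000 ≈ 0.973400
step 3 [1.5y] zero: DF = P = 4841/5000 ≈ 0.968200
step 4 [2y] zero: DF = P = 4673/5000 ≈ 0.934600
step 5 [2.5y] zero: DF = P = 887/1000 ≈ 0.887000
step 6 [3y] bond c/2=9/200: DF=(22703/20000 − 9/200·(0.985000+0.973400+0.968200+0.934600+0.887000))/(1+9/200) = 4409/5000 ≈ 0.881800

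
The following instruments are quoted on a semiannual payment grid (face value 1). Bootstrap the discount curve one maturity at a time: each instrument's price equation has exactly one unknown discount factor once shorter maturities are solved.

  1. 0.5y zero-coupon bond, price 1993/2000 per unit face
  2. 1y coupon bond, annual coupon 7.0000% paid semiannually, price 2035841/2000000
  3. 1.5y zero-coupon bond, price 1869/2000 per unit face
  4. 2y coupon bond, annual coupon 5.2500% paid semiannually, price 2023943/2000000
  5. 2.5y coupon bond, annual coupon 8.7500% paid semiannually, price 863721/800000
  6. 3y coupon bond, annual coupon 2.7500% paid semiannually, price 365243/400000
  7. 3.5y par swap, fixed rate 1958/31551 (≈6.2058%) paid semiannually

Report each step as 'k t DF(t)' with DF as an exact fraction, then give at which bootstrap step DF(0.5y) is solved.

1 1/2 1993/2000
2 1 4749/5000
3 3/2 1869/2000
4 2 2281/2500
5 5/2 4377/5000
6 3 4187/5000
7 7/2 4021/5000
DF(0.5y) is solved at step 1

step 1 [0.5y] zero: DF = P = 1993/2000 ≈ 0.996500
step 2 [1y] bond c/2=7/200: DF=(2035841/2000000 − 7/200·(0.996500))/(1+7/200) = 4749/5000 ≈ 0.949800
step 3 [1.5y] zero: DF = P = 1869/2000 ≈ 0.934500
step 4 [2y] bond c/2=21/800: DF=(2023943/2000000 − 21/800·(0.996500+0.949800+0.934500))/(1+21/800) = 2281/2500 ≈ 0.912400
step 5 [2.5y] bond c/2=7/160: DF=(863721/800000 − 7/160·(0.996500+0.949800+0.934500+0.912400))/(1+7/160) = 4377/5000 ≈ 0.875400
step 6 [3y] bond c/2=11/800: DF=(365243/400000 − 11/800·(0.996500+0.949800+0.934500+0.912400+0.875400))/(1+11/800) = 4187/5000 ≈ 0.837400
step 7 [3.5y] swap r/2=979/31551: DF=(1 − 979/31551·(0.996500+0.949800+0.934500+0.912400+0.875400+0.837400))/(1+979/31551) = 4021/5000 ≈ 0.804200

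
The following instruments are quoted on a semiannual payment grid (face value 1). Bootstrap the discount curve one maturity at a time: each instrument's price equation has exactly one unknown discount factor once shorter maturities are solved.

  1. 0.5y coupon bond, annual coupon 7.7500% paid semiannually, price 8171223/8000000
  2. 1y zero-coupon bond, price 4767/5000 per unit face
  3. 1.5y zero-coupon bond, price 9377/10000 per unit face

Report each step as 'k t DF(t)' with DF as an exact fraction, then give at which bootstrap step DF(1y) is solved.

step 1 [0.5y] bond c/2=31/800: DF=(8171223/8000000 − 31/800·(0))/(1+31/800) = 9833/10000 ≈ 0.983300
step 2 [1y] zero: DF = P = 4767/5000 ≈ 0.953400
step 3 [1.5y] zero: DF = P = 9377/10000 ≈ 0.937700

1 1/2 9833/10000
2 1 4767/5000
3 3/2 9377/10000
DF(1y) is solved at step 2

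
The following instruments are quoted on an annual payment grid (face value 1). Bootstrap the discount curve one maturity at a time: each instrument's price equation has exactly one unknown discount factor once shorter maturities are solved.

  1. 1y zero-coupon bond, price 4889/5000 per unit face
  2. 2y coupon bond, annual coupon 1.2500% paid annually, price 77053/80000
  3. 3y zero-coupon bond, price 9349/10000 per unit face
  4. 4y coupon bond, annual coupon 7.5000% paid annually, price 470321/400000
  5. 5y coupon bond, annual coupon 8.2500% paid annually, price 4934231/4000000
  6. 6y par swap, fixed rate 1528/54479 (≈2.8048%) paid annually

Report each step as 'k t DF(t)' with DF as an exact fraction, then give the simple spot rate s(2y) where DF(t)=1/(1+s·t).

step 1 [1y] zero: DF = P = 4889/5000 ≈ 0.977800
step 2 [2y] bond c/1=1/80: DF=(77053/80000 − 1/80·(0.977800))/(1+1/80) = 587/625 ≈ 0.939200
step 3 [3y] zero: DF = P = 9349/10000 ≈ 0.934900
step 4 [4y] bond c/1=3/40: DF=(470321/400000 − 3/40·(0.977800+0.939200+0.934900))/(1+3/40) = 2237/2500 ≈ 0.894800
step 5 [5y] bond c/1=33/400: DF=(4934231/4000000 − 33/400·(0.977800+0.939200+0.934900+0.894800))/(1+33/400) = 427/500 ≈ 0.854000
step 6 [6y] swap r/1=1528/54479: DF=(1 − 1528/54479·(0.977800+0.939200+0.934900+0.894800+0.854000))/(1+1528/54479) = 1059/1250 ≈ 0.847200

1 1 4889/5000
2 2 587/625
3 3 9349/10000
4 4 2237/2500
5 5 427/500
6 6 1059/1250
s(2y) = (1/(587/625) − 1)/(2) = 19/587 ≈ 3.2368%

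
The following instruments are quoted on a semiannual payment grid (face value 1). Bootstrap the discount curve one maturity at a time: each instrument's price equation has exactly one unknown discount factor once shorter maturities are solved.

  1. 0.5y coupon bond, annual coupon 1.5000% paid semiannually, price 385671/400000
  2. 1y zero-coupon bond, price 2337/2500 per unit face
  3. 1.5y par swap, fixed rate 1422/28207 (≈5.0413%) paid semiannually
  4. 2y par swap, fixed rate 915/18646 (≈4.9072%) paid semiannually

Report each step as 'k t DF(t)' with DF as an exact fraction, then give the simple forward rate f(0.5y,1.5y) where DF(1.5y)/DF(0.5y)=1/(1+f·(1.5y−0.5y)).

1 1/2 957/1000
2 1 2337/2500
3 3/2 9289/10000
4 2 1817/2000
f(0.5y,1.5y) = ((957/1000)/(9289/10000) − 1)/(1) = 281/9289 ≈ 3.0251%

step 1 [0.5y] bond c/2=3/400: DF=(385671/400000 − 3/400·(0))/(1+3/400) = 957/1000 ≈ 0.957000
step 2 [1y] zero: DF = P = 2337/2500 ≈ 0.934800
step 3 [1.5y] swap r/2=711/28207: DF=(1 − 711/28207·(0.957000+0.934800))/(1+711/28207) = 9289/10000 ≈ 0.928900
step 4 [2y] swap r/2=915/37292: DF=(1 − 915/37292·(0.957000+0.934800+0.928900))/(1+915/37292) = 1817/2000 ≈ 0.908500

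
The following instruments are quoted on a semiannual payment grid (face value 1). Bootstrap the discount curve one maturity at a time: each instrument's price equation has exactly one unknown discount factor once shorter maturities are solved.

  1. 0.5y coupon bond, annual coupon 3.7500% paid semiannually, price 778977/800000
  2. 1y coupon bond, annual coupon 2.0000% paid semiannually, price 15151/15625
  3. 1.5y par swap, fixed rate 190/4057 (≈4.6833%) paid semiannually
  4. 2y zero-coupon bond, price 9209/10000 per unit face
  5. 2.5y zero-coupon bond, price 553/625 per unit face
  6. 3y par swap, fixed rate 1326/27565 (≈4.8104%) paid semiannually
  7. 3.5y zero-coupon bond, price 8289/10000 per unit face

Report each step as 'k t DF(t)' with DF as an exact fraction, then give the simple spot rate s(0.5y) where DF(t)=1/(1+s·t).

step 1 [0.5y] bond c/2=3/160: DF=(778977/800000 − 3/160·(0))/(1+3/160) = 4779/5000 ≈ 0.955800
step 2 [1y] bond c/2=1/100: DF=(15151/15625 − 1/100·(0.955800))/(1+1/100) = 4753/5000 ≈ 0.950600
step 3 [1.5y] swap r/2=95/4057: DF=(1 − 95/4057·(0.955800+0.950600))/(1+95/4057) = 1867/2000 ≈ 0.933500
step 4 [2y] zero: DF = P = 9209/10000 ≈ 0.920900
step 5 [2.5y] zero: DF = P = 553/625 ≈ 0.884800
step 6 [3y] swap r/2=663/27565: DF=(1 − 663/27565·(0.955800+0.950600+0.933500+0.920900+0.884800))/(1+663/27565) = 4337/5000 ≈ 0.867400
step 7 [3.5y] zero: DF = P = 8289/10000 ≈ 0.828900

1 1/2 4779/5000
2 1 4753/5000
3 3/2 1867/2000
4 2 9209/10000
5 5/2 553/625
6 3 4337/5000
7 7/2 8289/10000
s(0.5y) = (1/(4779/5000) − 1)/(1/2) = 442/4779 ≈ 9.2488%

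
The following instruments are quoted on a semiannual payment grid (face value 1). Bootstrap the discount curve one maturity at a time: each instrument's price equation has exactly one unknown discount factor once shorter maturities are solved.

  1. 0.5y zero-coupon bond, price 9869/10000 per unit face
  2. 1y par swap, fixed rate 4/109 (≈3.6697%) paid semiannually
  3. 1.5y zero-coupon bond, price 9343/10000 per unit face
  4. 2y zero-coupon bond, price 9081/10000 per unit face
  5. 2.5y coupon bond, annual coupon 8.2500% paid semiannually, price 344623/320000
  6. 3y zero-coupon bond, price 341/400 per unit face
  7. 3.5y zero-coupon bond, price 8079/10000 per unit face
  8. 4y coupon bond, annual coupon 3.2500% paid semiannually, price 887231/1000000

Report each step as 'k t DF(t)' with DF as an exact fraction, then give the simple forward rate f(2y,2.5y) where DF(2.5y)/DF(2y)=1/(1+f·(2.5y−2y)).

step 1 [0.5y] zero: DF = P = 9869/10000 ≈ 0.986900
step 2 [1y] swap r/2=2/109: DF=(1 − 2/109·(0.986900))/(1+2/109) = 4821/5000 ≈ 0.964200
step 3 [1.5y] zero: DF = P = 9343/10000 ≈ 0.934300
step 4 [2y] zero: DF = P = 9081/10000 ≈ 0.908100
step 5 [2.5y] bond c/2=33/800: DF=(344623/320000 − 33/800·(0.986900+0.964200+0.934300+0.908100))/(1+33/800) = 221/250 ≈ 0.884000
step 6 [3y] zero: DF = P = 341/400 ≈ 0.852500
step 7 [3.5y] zero: DF = P = 8079/10000 ≈ 0.807900
step 8 [4y] bond c/2=13/800: DF=(887231/1000000 − 13/800·(0.986900+0.964200+0.934300+0.908100+0.884000+0.852500+0.807900))/(1+13/800) = 7717/10000 ≈ 0.771700

1 1/2 9869/10000
2 1 4821/5000
3 3/2 9343/10000
4 2 9081/10000
5 5/2 221/250
6 3 341/400
7 7/2 8079/10000
8 4 7717/10000
f(2y,2.5y) = ((9081/10000)/(221/250) − 1)/(1/2) = 241/4420 ≈ 5.4525%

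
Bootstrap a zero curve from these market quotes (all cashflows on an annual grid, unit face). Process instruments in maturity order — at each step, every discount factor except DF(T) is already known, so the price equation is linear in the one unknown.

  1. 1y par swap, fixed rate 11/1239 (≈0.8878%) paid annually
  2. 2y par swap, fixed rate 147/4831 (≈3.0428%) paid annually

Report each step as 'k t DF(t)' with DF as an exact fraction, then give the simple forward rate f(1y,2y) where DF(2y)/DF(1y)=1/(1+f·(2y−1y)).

1 1 1239/1250
2 2 2353/2500
f(1y,2y) = ((1239/1250)/(2353/2500) − 1)/(1) = 125/2353 ≈ 5.3124%

step 1 [1y] swap r/1=11/1239: DF=(1 − 11/1239·(0))/(1+11/1239) = 1239/1250 ≈ 0.991200
step 2 [2y] swap r/1=147/4831: DF=(1 − 147/4831·(0.991200))/(1+147/4831) = 2353/2500 ≈ 0.941200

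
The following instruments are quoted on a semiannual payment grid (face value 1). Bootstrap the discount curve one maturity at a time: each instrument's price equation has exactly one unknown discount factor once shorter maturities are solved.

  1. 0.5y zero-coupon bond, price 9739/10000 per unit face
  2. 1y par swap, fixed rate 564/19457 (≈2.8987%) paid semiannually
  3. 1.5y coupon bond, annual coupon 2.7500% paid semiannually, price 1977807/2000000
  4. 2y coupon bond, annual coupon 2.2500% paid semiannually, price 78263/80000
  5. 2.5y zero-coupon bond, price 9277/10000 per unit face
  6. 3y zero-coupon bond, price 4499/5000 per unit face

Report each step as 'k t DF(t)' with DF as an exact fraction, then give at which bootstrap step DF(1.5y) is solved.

step 1 [0.5y] zero: DF = P = 9739/10000 ≈ 0.973900
step 2 [1y] swap r/2=282/19457: DF=(1 − 282/19457·(0.973900))/(1+282/19457) = 4859/5000 ≈ 0.971800
step 3 [1.5y] bond c/2=11/800: DF=(1977807/2000000 − 11/800·(0.973900+0.971800))/(1+11/800) = 9491/10000 ≈ 0.949100
step 4 [2y] bond c/2=9/800: DF=(78263/80000 − 9/800·(0.973900+0.971800+0.949100))/(1+9/800) = 1169/1250 ≈ 0.935200
step 5 [2.5y] zero: DF = P = 9277/10000 ≈ 0.927700
step 6 [3y] zero: DF = P = 4499/5000 ≈ 0.899800

1 1/2 9739/10000
2 1 4859/5000
3 3/2 9491/10000
4 2 1169/1250
5 5/2 9277/10000
6 3 4499/5000
DF(1.5y) is solved at step 3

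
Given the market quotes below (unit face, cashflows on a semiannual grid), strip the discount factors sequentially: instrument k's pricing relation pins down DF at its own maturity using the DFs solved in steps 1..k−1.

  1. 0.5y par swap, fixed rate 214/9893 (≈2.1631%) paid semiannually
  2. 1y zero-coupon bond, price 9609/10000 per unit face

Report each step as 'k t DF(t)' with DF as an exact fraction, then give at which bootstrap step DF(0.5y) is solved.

step 1 [0.5y] swap r/2=107/9893: DF=(1 − 107/9893·(0))/(1+107/9893) = 9893/10000 ≈ 0.989300
step 2 [1y] zero: DF = P = 9609/10000 ≈ 0.960900

1 1/2 9893/10000
2 1 9609/10000
DF(0.5y) is solved at step 1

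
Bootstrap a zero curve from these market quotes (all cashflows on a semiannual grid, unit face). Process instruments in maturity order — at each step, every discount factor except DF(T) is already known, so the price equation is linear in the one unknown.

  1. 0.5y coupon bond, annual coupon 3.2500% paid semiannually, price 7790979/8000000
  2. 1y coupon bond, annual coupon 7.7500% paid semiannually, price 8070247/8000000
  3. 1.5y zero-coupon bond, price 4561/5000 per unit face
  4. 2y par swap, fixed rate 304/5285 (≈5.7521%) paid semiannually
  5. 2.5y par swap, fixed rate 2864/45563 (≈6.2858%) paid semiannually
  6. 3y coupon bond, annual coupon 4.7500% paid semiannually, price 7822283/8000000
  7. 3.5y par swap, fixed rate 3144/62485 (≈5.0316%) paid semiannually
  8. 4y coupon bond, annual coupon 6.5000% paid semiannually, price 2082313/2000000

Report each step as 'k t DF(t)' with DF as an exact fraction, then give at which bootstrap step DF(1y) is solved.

step 1 [0.5y] bond c/2=13/800: DF=(7790979/8000000 − 13/800·(0))/(1+13/800) = 9583/10000 ≈ 0.958300
step 2 [1y] bond c/2=31/800: DF=(8070247/8000000 − 31/800·(0.958300))/(1+31/800) = 4677/5000 ≈ 0.935400
step 3 [1.5y] zero: DF = P = 4561/5000 ≈ 0.912200
step 4 [2y] swap r/2=152/5285: DF=(1 − 152/5285·(0.958300+0.935400+0.912200))/(1+152/5285) = 1117/1250 ≈ 0.893600
step 5 [2.5y] swap r/2=1432/45563: DF=(1 − 1432/45563·(0.958300+0.935400+0.912200+0.893600))/(1+1432/45563) = 1071/1250 ≈ 0.856800
step 6 [3y] bond c/2=19/800: DF=(7822283/8000000 − 19/800·(0.958300+0.935400+0.912200+0.893600+0.856800))/(1+19/800) = 4247/5000 ≈ 0.849400
step 7 [3.5y] swap r/2=1572/62485: DF=(1 − 1572/62485·(0.958300+0.935400+0.912200+0.893600+0.856800+0.849400))/(1+1572/62485) = 2107/2500 ≈ 0.842800
step 8 [4y] bond c/2=13/400: DF=(2082313/2000000 − 13/400·(0.958300+0.935400+0.912200+0.893600+0.856800+0.849400+0.842800))/(1+13/400) = 8117/10000 ≈ 0.811700

1 1/2 9583/10000
2 1 4677/5000
3 3/2 4561/5000
4 2 1117/1250
5 5/2 1071/1250
6 3 4247/5000
7 7/2 2107/2500
8 4 8117/10000
DF(1y) is solved at step 2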